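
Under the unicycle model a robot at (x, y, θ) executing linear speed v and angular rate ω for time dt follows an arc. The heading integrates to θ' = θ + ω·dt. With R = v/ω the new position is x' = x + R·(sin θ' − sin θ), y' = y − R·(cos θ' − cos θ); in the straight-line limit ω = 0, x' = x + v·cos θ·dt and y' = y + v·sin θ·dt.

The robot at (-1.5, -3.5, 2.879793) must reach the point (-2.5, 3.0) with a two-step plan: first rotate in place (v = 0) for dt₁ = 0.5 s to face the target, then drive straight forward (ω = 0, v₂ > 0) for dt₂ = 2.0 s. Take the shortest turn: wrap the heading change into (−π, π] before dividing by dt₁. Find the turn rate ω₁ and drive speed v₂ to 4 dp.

heading to target = atan2(3−-3.5, -2.5−-1.5) = 1.7234
Δθ = wrap(1.7234 − 2.8798) = -1.1563; ω₁ = Δθ/dt₁ = -2.3127
distance = √((-2.5−-1.5)² + (3−-3.5)²) = 6.5765; v₂ = distance/dt₂ = 3.2882

ω₁ = -2.3127, v₂ = 3.2882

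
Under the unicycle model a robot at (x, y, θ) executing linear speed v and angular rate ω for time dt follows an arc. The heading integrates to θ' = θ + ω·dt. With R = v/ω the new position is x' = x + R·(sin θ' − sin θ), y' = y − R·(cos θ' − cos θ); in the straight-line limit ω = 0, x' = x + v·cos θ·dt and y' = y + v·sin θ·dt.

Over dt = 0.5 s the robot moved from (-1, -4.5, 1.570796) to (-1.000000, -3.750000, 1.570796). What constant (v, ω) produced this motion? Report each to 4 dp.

Δθ = 1.570796 − 1.570796 = 0.000000
ω = Δθ/dt = 0.000000/0.5 = 0.0000
ω = 0 → v = (Δx·cos θ + Δy·sin θ)/dt = 1.5000

v = 1.5000, ω = 0.0000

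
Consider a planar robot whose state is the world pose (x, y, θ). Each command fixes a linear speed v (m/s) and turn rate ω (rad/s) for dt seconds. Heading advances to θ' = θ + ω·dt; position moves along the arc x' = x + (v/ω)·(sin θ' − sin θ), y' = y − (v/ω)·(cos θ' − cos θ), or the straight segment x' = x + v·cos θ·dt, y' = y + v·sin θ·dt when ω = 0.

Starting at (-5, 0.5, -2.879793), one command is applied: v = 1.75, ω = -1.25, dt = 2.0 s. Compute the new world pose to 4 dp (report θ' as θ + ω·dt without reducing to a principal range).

θ' = -2.8798 + -1.25·2.0 = -5.3798
R = v/ω = 1.75/-1.25 = -1.4000
x' = -5 + -1.4000·(sin -5.3798 − sin -2.8798) = -6.4620
y' = 0.5 − -1.4000·(cos -5.3798 − cos -2.8798) = 2.7188

(-6.4620, 2.7188, -5.3798)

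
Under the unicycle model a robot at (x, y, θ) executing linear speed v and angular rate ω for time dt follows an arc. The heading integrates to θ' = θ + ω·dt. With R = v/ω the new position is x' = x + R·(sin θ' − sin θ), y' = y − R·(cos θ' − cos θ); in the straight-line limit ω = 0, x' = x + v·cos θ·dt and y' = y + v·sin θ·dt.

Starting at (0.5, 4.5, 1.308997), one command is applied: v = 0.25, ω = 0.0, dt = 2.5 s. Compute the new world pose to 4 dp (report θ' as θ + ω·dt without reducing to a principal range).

(0.6618, 5.1037, 1.3090)

θ' = 1.3090 + 0.0·2.5 = 1.3090
ω = 0 → straight: x' = 0.5 + 0.25·cos(1.3090)·2.5 = 0.6618
y' = 4.5 + 0.25·sin(1.3090)·2.5 = 5.1037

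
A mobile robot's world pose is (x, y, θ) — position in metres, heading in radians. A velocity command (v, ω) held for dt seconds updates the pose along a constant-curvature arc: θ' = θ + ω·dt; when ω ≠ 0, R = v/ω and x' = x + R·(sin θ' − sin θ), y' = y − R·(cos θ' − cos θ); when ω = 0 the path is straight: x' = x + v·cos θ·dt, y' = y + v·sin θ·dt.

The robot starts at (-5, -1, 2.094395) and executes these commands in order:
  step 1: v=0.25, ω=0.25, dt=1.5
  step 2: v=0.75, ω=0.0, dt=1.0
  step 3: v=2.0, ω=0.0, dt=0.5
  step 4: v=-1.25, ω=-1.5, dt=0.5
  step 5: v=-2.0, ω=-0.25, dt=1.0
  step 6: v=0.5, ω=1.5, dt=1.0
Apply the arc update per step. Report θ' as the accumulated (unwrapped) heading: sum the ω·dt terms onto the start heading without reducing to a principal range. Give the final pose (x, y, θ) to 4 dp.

(-6.5348, -1.7886, 2.9694)

step 1: θ'=2.4694 (R=1.0000) → pose (-5.2433, -0.7175, 2.4694)
step 2: θ'=2.4694 (straight) → pose (-5.8302, -0.2505, 2.4694)
step 3: θ'=2.4694 (straight) → pose (-6.6126, 0.3722, 2.4694)
step 4: θ'=1.7194 (R=0.8333) → pose (-6.3074, -0.1565, 1.7194)
step 5: θ'=1.4694 (R=8.0000) → pose (-6.2603, -2.1507, 1.4694)
step 6: θ'=2.9694 (R=0.3333) → pose (-6.5348, -1.7886, 2.9694)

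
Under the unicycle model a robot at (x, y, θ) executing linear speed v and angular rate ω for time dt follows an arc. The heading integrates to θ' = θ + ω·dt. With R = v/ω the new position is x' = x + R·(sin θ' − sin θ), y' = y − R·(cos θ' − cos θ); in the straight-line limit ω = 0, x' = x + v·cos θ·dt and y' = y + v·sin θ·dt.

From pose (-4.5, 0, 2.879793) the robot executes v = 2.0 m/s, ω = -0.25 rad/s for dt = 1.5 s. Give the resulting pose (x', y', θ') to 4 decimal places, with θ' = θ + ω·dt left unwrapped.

(-7.1864, 1.2954, 2.5048)

θ' = 2.8798 + -0.25·1.5 = 2.5048
R = v/ω = 2.0/-0.25 = -8.0000
x' = -4.5 + -8.0000·(sin 2.5048 − sin 2.8798) = -7.1864
y' = 0 − -8.0000·(cos 2.5048 − cos 2.8798) = 1.2954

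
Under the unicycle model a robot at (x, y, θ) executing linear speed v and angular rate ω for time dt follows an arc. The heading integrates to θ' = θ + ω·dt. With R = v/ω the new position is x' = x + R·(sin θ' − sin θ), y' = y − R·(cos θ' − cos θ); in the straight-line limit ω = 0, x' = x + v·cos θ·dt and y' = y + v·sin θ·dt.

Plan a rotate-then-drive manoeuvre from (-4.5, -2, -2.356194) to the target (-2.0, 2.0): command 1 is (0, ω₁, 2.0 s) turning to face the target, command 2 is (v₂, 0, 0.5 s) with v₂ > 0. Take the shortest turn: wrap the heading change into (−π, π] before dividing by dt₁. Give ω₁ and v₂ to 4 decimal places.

ω₁ = -1.4574, v₂ = 9.4340

heading to target = atan2(2−-2, -2−-4.5) = 1.0122
Δθ = wrap(1.0122 − -2.3562) = -2.9148; ω₁ = Δθ/dt₁ = -1.4574
distance = √((-2−-4.5)² + (2−-2)²) = 4.7170; v₂ = distance/dt₂ = 9.4340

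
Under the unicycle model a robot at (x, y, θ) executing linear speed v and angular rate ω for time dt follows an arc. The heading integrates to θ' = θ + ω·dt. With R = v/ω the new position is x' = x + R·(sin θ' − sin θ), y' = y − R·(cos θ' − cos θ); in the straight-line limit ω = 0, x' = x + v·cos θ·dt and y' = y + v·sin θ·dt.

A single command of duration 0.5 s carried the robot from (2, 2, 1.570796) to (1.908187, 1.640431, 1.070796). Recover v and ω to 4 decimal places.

v = -0.7500, ω = -1.0000

Δθ = 1.070796 − 1.570796 = -0.500000
ω = Δθ/dt = -0.500000/0.5 = -1.0000
R = −Δy/(cos θ' − cos θ) = 0.7500
v = R·ω = 0.7500·-1.0000 = -0.7500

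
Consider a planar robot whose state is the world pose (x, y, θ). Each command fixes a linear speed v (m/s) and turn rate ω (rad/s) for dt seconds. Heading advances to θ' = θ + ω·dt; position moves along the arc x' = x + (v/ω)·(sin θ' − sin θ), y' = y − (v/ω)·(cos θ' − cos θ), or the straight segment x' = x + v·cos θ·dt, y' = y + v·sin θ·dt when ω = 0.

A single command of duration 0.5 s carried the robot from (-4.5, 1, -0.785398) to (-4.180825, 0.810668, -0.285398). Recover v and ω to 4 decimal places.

Δθ = -0.285398 − -0.785398 = 0.500000
ω = Δθ/dt = 0.500000/0.5 = 1.0000
R = Δx/(sin θ' − sin θ) = 0.7500
v = R·ω = 0.7500·1.0000 = 0.7500

v = 0.7500, ω = 1.0000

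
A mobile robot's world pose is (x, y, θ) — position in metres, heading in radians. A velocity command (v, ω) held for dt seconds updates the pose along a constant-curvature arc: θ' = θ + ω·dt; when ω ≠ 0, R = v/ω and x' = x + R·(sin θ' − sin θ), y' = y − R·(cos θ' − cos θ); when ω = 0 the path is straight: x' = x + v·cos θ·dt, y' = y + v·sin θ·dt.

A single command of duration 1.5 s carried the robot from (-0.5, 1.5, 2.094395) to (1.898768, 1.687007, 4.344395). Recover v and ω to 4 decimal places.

v = -2.0000, ω = 1.5000

Δθ = 4.344395 − 2.094395 = 2.250000
ω = Δθ/dt = 2.250000/1.5 = 1.5000
R = Δx/(sin θ' − sin θ) = -1.3333
v = R·ω = -1.3333·1.5000 = -2.0000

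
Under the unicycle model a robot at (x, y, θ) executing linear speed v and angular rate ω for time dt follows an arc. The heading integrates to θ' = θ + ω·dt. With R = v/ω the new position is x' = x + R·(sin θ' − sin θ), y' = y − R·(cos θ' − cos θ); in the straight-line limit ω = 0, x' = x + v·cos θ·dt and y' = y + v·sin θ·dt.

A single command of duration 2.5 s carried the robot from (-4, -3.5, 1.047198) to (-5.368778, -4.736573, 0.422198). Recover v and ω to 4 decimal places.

Δθ = 0.422198 − 1.047198 = -0.625000
ω = Δθ/dt = -0.625000/2.5 = -0.2500
R = Δx/(sin θ' − sin θ) = 3.0000
v = R·ω = 3.0000·-0.2500 = -0.7500

v = -0.7500, ω = -0.2500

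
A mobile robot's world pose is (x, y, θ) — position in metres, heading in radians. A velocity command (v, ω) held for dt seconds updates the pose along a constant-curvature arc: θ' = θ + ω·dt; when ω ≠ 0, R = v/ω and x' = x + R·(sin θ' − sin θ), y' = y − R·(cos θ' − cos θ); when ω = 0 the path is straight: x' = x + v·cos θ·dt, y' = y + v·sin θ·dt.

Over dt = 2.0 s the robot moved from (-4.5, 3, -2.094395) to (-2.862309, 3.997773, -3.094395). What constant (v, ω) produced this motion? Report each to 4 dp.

v = -1.0000, ω = -0.5000

Δθ = -3.094395 − -2.094395 = -1.000000
ω = Δθ/dt = -1.000000/2.0 = -0.5000
R = Δx/(sin θ' − sin θ) = 2.0000
v = R·ω = 2.0000·-0.5000 = -1.0000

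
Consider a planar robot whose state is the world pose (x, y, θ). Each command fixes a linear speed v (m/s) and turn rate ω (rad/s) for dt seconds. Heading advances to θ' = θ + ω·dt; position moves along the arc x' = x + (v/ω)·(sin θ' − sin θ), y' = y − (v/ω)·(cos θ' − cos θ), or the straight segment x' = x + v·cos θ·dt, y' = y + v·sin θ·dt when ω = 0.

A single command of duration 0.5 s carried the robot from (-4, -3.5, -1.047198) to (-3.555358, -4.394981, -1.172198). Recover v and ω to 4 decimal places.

v = 2.0000, ω = -0.2500

Δθ = -1.172198 − -1.047198 = -0.125000
ω = Δθ/dt = -0.125000/0.5 = -0.2500
R = −Δy/(cos θ' − cos θ) = -8.0000
v = R·ω = -8.0000·-0.2500 = 2.0000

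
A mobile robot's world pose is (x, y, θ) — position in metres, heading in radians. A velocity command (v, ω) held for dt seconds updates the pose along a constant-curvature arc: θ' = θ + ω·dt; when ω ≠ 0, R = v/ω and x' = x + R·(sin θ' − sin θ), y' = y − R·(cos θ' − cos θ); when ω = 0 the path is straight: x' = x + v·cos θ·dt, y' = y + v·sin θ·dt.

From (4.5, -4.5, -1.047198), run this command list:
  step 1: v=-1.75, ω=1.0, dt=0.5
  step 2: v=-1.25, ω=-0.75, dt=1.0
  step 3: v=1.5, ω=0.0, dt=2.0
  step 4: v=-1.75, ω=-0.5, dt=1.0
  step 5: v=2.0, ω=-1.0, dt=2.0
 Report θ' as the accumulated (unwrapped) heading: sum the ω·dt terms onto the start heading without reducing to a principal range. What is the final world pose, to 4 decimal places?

(0.7589, -5.2010, -3.7972)

step 1: θ'=-0.5472 (R=-1.7500) → pose (3.8950, -3.8805, -0.5472)
step 2: θ'=-1.2972 (R=1.6667) → pose (3.1575, -2.9075, -1.2972)
step 3: θ'=-1.2972 (straight) → pose (3.9681, -5.7960, -1.2972)
step 4: θ'=-1.7972 (R=3.5000) → pose (3.9272, -4.0646, -1.7972)
step 5: θ'=-3.7972 (R=-2.0000) → pose (0.7589, -5.2010, -3.7972)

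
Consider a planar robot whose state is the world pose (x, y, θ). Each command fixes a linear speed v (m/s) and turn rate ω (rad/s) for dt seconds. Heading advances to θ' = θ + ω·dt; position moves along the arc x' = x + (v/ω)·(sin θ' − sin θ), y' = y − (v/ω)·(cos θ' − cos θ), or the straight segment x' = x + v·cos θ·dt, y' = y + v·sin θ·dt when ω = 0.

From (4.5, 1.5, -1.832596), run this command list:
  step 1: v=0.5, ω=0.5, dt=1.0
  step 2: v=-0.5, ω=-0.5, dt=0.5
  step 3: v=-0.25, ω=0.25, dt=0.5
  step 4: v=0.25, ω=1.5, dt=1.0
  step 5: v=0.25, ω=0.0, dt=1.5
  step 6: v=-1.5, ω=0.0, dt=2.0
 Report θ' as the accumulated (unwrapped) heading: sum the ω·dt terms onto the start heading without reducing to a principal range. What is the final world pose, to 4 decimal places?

step 1: θ'=-1.3326 (R=1.0000) → pose (4.4942, 1.0052, -1.3326)
step 2: θ'=-1.5826 (R=1.0000) → pose (4.4660, 1.2530, -1.5826)
step 3: θ'=-1.4576 (R=-1.0000) → pose (4.4597, 1.3777, -1.4576)
step 4: θ'=0.0424 (R=0.1667) → pose (4.6323, 1.2300, 0.0424)
step 5: θ'=0.0424 (straight) → pose (5.0070, 1.2459, 0.0424)
step 6: θ'=0.0424 (straight) → pose (2.0097, 1.1188, 0.0424)

(2.0097, 1.1188, 0.0424)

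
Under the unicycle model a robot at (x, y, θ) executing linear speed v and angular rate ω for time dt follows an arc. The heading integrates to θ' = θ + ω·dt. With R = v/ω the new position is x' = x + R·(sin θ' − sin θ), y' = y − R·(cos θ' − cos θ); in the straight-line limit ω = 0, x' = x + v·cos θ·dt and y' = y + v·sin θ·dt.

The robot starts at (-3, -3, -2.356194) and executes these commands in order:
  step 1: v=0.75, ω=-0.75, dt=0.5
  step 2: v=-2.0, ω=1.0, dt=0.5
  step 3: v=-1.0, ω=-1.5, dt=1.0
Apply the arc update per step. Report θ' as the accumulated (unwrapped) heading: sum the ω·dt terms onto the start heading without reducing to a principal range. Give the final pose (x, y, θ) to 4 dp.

step 1: θ'=-2.7312 (R=-1.0000) → pose (-3.3081, -3.2099, -2.7312)
step 2: θ'=-2.2312 (R=-2.0000) → pose (-2.5266, -2.6028, -2.2312)
step 3: θ'=-3.7312 (R=0.6667) → pose (-1.6294, -2.4576, -3.7312)

(-1.6294, -2.4576, -3.7312)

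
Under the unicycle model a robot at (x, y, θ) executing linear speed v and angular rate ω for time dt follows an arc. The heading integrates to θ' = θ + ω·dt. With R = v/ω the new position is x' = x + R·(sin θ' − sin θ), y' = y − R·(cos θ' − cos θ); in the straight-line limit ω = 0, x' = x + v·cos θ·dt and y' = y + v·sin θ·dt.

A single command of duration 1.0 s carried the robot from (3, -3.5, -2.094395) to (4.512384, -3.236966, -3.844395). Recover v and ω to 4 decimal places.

Δθ = -3.844395 − -2.094395 = -1.750000
ω = Δθ/dt = -1.750000/1.0 = -1.7500
R = Δx/(sin θ' − sin θ) = 1.0000
v = R·ω = 1.0000·-1.7500 = -1.7500

v = -1.7500, ω = -1.7500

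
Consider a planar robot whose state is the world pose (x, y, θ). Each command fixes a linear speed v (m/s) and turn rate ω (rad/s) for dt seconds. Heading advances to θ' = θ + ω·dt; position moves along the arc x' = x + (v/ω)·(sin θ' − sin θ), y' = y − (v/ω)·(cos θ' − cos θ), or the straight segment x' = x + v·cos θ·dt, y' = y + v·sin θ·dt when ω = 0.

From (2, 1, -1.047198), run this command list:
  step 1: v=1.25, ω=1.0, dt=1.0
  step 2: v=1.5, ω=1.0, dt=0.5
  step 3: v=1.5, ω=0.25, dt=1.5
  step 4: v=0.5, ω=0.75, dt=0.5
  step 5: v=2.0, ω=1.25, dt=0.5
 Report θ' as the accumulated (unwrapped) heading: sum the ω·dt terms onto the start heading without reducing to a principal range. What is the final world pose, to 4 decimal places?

step 1: θ'=-0.0472 (R=1.2500) → pose (3.0236, 0.3764, -0.0472)
step 2: θ'=0.4528 (R=1.5000) → pose (3.7506, 0.5259, 0.4528)
step 3: θ'=0.8278 (R=6.0000) → pose (5.5443, 1.8623, 0.8278)
step 4: θ'=1.2028 (R=0.6667) → pose (5.6754, 2.0734, 1.2028)
step 5: θ'=1.8278 (R=1.6000) → pose (5.7300, 3.0557, 1.8278)

(5.7300, 3.0557, 1.8278)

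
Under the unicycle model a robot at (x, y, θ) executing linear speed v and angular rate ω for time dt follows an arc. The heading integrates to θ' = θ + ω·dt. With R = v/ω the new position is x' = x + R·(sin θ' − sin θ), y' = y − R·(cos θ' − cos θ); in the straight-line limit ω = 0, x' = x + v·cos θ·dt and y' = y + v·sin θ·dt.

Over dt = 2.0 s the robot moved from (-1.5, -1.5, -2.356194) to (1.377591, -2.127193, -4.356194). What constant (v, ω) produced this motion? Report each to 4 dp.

Δθ = -4.356194 − -2.356194 = -2.000000
ω = Δθ/dt = -2.000000/2.0 = -1.0000
R = Δx/(sin θ' − sin θ) = 1.7500
v = R·ω = 1.7500·-1.0000 = -1.7500

v = -1.7500, ω = -1.0000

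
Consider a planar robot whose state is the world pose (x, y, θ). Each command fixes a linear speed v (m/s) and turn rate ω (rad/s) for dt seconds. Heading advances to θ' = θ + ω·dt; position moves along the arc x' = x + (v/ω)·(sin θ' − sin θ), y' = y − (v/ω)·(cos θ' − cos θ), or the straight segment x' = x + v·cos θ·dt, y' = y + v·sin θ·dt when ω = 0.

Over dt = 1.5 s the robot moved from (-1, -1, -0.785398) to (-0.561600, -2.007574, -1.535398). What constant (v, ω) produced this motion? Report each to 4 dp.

Δθ = -1.535398 − -0.785398 = -0.750000
ω = Δθ/dt = -0.750000/1.5 = -0.5000
R = −Δy/(cos θ' − cos θ) = -1.5000
v = R·ω = -1.5000·-0.5000 = 0.7500

v = 0.7500, ω = -0.5000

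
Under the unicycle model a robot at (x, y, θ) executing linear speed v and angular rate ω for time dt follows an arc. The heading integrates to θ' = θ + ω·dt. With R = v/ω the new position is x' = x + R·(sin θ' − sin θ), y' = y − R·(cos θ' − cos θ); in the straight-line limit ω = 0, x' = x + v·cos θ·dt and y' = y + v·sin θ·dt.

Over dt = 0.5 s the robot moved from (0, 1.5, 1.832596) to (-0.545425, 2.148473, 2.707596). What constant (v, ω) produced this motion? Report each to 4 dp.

v = 1.7500, ω = 1.7500

Δθ = 2.707596 − 1.832596 = 0.875000
ω = Δθ/dt = 0.875000/0.5 = 1.7500
R = −Δy/(cos θ' − cos θ) = 1.0000
v = R·ω = 1.0000·1.7500 = 1.7500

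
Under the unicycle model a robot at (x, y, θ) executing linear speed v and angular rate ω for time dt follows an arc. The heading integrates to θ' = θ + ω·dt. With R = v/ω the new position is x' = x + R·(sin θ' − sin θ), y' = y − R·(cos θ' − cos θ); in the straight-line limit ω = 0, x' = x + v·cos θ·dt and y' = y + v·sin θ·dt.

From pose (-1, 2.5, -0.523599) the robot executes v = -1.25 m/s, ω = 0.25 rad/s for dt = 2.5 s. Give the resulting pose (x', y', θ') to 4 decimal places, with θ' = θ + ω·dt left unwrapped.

(-4.0061, 3.1442, 0.1014)

θ' = -0.5236 + 0.25·2.5 = 0.1014
R = v/ω = -1.25/0.25 = -5.0000
x' = -1 + -5.0000·(sin 0.1014 − sin -0.5236) = -4.0061
y' = 2.5 − -5.0000·(cos 0.1014 − cos -0.5236) = 3.1442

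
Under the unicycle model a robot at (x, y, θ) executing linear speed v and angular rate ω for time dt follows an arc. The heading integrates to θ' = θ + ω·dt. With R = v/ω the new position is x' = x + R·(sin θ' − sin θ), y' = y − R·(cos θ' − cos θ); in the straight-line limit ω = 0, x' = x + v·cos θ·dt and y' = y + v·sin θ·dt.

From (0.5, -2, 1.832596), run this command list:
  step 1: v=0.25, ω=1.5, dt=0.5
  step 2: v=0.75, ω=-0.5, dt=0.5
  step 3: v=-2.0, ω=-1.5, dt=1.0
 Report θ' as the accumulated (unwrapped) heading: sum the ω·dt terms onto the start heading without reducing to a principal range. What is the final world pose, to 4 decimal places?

(0.1590, -3.4831, 0.8326)

step 1: θ'=2.5826 (R=0.1667) → pose (0.4274, -1.9018, 2.5826)
step 2: θ'=2.3326 (R=-1.5000) → pose (0.1375, -1.6655, 2.3326)
step 3: θ'=0.8326 (R=1.3333) → pose (0.1590, -3.4831, 0.8326)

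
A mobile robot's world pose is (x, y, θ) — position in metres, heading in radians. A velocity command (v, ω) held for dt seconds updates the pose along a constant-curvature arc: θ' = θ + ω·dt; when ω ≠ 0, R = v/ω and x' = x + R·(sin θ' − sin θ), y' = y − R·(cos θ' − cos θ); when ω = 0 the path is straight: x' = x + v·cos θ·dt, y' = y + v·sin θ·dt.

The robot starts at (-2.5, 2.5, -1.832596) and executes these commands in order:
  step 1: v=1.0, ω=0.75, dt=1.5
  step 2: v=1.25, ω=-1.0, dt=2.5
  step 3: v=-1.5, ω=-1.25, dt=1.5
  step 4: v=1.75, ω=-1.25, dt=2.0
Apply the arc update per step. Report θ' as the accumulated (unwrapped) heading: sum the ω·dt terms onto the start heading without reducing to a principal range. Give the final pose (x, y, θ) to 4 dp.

step 1: θ'=-0.7076 (R=1.3333) → pose (-2.0788, 1.1417, -0.7076)
step 2: θ'=-3.2076 (R=-1.2500) → pose (-2.9737, -1.0555, -3.2076)
step 3: θ'=-5.0826 (R=1.2000) → pose (-1.9342, -2.6871, -5.0826)
step 4: θ'=-7.5826 (R=-1.4000) → pose (0.7197, -2.8183, -7.5826)

(0.7197, -2.8183, -7.5826)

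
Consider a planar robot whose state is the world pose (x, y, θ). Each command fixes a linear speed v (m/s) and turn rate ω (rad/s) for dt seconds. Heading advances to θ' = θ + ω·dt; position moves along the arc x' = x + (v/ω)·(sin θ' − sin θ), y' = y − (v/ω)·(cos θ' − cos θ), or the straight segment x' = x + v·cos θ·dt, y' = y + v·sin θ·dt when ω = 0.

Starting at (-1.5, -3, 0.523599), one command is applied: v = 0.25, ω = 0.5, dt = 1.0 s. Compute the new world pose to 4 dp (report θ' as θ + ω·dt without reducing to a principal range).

(-1.3230, -2.8271, 1.0236)

θ' = 0.5236 + 0.5·1.0 = 1.0236
R = v/ω = 0.25/0.5 = 0.5000
x' = -1.5 + 0.5000·(sin 1.0236 − sin 0.5236) = -1.3230
y' = -3 − 0.5000·(cos 1.0236 − cos 0.5236) = -2.8271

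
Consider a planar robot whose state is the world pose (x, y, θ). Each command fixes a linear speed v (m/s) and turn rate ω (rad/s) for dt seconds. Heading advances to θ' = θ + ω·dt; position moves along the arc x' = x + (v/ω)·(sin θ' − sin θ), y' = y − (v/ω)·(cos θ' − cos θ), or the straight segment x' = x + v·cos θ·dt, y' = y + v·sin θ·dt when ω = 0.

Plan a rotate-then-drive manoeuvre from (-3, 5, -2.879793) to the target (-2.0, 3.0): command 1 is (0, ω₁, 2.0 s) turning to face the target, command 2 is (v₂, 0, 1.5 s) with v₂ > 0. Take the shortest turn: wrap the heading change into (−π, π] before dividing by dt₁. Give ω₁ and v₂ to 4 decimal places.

heading to target = atan2(3−5, -2−-3) = -1.1071
Δθ = wrap(-1.1071 − -2.8798) = 1.7726; ω₁ = Δθ/dt₁ = 0.8863
distance = √((-2−-3)² + (3−5)²) = 2.2361; v₂ = distance/dt₂ = 1.4907

ω₁ = 0.8863, v₂ = 1.4907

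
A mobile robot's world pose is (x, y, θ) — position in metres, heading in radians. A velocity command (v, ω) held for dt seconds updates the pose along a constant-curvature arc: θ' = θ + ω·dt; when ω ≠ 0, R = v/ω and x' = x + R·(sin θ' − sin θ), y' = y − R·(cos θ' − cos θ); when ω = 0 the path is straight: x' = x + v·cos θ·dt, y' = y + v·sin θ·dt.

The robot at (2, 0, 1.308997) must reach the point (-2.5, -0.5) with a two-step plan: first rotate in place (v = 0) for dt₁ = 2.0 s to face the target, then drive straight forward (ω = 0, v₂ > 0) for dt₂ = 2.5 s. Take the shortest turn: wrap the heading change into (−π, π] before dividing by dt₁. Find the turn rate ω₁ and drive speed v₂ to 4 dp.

ω₁ = 0.9716, v₂ = 1.8111

heading to target = atan2(-0.5−0, -2.5−2) = -3.0309
Δθ = wrap(-3.0309 − 1.3090) = 1.9433; ω₁ = Δθ/dt₁ = 0.9716
distance = √((-2.5−2)² + (-0.5−0)²) = 4.5277; v₂ = distance/dt₂ = 1.8111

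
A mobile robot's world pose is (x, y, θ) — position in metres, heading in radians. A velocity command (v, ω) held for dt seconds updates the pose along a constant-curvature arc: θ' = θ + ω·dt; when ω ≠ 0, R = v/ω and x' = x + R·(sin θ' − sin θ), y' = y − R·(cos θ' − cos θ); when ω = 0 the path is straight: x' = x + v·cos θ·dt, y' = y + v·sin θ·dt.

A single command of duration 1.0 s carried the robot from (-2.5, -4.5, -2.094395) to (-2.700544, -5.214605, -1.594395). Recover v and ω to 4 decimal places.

Δθ = -1.594395 − -2.094395 = 0.500000
ω = Δθ/dt = 0.500000/1.0 = 0.5000
R = −Δy/(cos θ' − cos θ) = 1.5000
v = R·ω = 1.5000·0.5000 = 0.7500

v = 0.7500, ω = 0.5000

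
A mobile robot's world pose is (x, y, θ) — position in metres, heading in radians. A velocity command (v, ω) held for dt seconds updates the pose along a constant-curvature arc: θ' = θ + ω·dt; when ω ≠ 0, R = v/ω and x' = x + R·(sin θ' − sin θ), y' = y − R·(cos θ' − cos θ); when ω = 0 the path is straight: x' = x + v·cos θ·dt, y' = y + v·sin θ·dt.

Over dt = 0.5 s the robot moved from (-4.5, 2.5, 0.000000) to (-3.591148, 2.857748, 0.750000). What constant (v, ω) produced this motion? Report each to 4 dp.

v = 2.0000, ω = 1.5000

Δθ = 0.750000 − 0.000000 = 0.750000
ω = Δθ/dt = 0.750000/0.5 = 1.5000
R = Δx/(sin θ' − sin θ) = 1.3333
v = R·ω = 1.3333·1.5000 = 2.0000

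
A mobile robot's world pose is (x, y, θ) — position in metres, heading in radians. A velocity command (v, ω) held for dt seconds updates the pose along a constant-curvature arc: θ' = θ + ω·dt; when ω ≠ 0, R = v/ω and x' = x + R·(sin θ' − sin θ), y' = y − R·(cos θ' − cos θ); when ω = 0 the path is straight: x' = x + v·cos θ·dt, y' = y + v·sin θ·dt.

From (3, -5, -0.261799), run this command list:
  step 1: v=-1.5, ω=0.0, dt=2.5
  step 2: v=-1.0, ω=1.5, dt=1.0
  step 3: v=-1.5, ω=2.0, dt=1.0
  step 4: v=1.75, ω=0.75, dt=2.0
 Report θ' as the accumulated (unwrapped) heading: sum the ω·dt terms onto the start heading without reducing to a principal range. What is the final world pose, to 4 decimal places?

(-2.7511, -7.8298, 4.7382)

step 1: θ'=-0.2618 (straight) → pose (-0.6222, -4.0294, -0.2618)
step 2: θ'=1.2382 (R=-0.6667) → pose (-1.4249, -4.4557, 1.2382)
step 3: θ'=3.2382 (R=-0.7500) → pose (-0.6437, -5.4471, 3.2382)
step 4: θ'=4.7382 (R=2.3333) → pose (-2.7511, -7.8298, 4.7382)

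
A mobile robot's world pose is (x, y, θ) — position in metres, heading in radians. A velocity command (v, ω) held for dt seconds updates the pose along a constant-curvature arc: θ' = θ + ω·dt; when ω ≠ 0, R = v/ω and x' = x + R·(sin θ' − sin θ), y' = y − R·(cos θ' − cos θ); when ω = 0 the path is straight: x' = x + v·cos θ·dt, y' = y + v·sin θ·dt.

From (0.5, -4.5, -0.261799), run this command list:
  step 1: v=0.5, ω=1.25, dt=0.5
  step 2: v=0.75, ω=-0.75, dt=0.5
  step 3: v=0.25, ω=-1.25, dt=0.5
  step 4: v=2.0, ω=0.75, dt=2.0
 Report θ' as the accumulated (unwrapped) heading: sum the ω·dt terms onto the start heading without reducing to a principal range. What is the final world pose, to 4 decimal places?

(4.8414, -4.0509, 0.8632)

step 1: θ'=0.3632 (R=0.4000) → pose (0.7456, -4.4875, 0.3632)
step 2: θ'=-0.0118 (R=-1.0000) → pose (1.1127, -4.4224, -0.0118)
step 3: θ'=-0.6368 (R=-0.2000) → pose (1.2293, -4.4616, -0.6368)
step 4: θ'=0.8632 (R=2.6667) → pose (4.8414, -4.0509, 0.8632)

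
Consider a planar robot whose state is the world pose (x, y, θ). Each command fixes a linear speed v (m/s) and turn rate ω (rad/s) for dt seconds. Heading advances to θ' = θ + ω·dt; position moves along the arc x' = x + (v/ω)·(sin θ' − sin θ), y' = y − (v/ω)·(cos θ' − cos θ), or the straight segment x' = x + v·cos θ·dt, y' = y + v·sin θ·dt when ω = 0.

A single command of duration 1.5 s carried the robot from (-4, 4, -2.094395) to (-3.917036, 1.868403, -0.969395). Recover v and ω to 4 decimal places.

Δθ = -0.969395 − -2.094395 = 1.125000
ω = Δθ/dt = 1.125000/1.5 = 0.7500
R = −Δy/(cos θ' − cos θ) = 2.0000
v = R·ω = 2.0000·0.7500 = 1.5000

v = 1.5000, ω = 0.7500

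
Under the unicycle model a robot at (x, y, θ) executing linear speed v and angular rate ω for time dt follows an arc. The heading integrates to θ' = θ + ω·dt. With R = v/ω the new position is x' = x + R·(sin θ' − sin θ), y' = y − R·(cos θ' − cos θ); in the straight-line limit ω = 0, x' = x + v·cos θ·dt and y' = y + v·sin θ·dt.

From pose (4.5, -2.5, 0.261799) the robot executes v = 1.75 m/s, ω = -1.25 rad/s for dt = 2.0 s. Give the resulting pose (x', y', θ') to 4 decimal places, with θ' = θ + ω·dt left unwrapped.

θ' = 0.2618 + -1.25·2.0 = -2.2382
R = v/ω = 1.75/-1.25 = -1.4000
x' = 4.5 + -1.4000·(sin -2.2382 − sin 0.2618) = 5.9619
y' = -2.5 − -1.4000·(cos -2.2382 − cos 0.2618) = -4.7188

(5.9619, -4.7188, -2.2382)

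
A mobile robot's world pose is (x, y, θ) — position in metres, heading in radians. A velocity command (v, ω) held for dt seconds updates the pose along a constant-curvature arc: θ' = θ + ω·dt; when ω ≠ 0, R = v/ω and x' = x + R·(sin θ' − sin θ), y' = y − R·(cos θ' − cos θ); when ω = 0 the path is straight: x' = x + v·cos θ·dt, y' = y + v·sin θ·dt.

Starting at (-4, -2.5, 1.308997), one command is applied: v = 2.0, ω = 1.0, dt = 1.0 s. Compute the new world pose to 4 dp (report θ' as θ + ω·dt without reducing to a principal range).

θ' = 1.3090 + 1.0·1.0 = 2.3090
R = v/ω = 2.0/1.0 = 2.0000
x' = -4 + 2.0000·(sin 2.3090 − sin 1.3090) = -4.4525
y' = -2.5 − 2.0000·(cos 2.3090 − cos 1.3090) = -0.6364

(-4.4525, -0.6364, 2.3090)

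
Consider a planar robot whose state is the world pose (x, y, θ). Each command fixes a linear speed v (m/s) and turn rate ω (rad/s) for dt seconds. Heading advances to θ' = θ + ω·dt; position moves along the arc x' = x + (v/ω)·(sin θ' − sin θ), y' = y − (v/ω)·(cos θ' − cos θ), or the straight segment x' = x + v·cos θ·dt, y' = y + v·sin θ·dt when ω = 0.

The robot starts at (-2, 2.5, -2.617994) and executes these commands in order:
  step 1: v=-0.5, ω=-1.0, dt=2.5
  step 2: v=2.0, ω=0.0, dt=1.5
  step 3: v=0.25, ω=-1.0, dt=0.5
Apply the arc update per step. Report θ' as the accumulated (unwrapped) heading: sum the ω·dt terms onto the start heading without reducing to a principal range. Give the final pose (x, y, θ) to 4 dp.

(-0.0314, 4.7243, -5.6180)

step 1: θ'=-5.1180 (R=0.5000) → pose (-1.2906, 1.8697, -5.1180)
step 2: θ'=-5.1180 (straight) → pose (-0.1068, 4.6263, -5.1180)
step 3: θ'=-5.6180 (R=-0.2500) → pose (-0.0314, 4.7243, -5.6180)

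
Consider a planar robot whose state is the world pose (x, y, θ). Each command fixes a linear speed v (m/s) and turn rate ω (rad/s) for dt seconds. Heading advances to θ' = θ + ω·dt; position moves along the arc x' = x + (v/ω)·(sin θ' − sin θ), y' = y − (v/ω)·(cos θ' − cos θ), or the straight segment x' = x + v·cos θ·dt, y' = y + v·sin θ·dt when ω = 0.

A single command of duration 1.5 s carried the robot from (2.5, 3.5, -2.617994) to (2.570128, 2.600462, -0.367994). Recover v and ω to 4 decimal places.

Δθ = -0.367994 − -2.617994 = 2.250000
ω = Δθ/dt = 2.250000/1.5 = 1.5000
R = −Δy/(cos θ' − cos θ) = 0.5000
v = R·ω = 0.5000·1.5000 = 0.7500

v = 0.7500, ω = 1.5000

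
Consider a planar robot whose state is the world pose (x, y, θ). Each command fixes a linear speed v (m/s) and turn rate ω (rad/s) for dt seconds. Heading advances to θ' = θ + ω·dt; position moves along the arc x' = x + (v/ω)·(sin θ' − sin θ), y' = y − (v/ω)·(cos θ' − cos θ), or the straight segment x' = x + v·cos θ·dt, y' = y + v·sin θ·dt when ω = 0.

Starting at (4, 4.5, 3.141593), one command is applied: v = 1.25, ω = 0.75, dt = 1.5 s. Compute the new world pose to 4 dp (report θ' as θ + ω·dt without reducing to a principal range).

(2.4962, 3.5520, 4.2666)

θ' = 3.1416 + 0.75·1.5 = 4.2666
R = v/ω = 1.25/0.75 = 1.6667
x' = 4 + 1.6667·(sin 4.2666 − sin 3.1416) = 2.4962
y' = 4.5 − 1.6667·(cos 4.2666 − cos 3.1416) = 3.5520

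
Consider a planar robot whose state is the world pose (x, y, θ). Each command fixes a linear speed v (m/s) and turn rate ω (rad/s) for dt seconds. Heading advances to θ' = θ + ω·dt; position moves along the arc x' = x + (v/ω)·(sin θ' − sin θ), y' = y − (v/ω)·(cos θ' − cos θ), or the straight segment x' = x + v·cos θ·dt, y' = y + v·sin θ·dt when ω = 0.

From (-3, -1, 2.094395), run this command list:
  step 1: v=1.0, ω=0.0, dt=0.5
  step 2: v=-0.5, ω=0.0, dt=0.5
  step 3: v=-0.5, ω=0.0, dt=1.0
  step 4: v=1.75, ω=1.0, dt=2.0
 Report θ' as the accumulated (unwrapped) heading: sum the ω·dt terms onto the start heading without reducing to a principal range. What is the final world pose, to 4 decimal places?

step 1: θ'=2.0944 (straight) → pose (-3.2500, -0.5670, 2.0944)
step 2: θ'=2.0944 (straight) → pose (-3.1250, -0.7835, 2.0944)
step 3: θ'=2.0944 (straight) → pose (-2.8750, -1.2165, 2.0944)
step 4: θ'=4.0944 (R=1.7500) → pose (-5.8169, -1.0776, 4.0944)

(-5.8169, -1.0776, 4.0944)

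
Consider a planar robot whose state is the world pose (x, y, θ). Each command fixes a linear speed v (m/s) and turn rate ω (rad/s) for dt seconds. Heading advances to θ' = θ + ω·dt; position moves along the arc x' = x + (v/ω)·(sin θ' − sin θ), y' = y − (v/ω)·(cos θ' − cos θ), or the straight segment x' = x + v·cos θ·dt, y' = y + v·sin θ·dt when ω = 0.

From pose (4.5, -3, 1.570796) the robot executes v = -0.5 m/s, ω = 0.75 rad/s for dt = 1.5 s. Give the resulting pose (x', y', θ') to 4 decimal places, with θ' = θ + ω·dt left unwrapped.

(4.8792, -3.6015, 2.6958)

θ' = 1.5708 + 0.75·1.5 = 2.6958
R = v/ω = -0.5/0.75 = -0.6667
x' = 4.5 + -0.6667·(sin 2.6958 − sin 1.5708) = 4.8792
y' = -3 − -0.6667·(cos 2.6958 − cos 1.5708) = -3.6015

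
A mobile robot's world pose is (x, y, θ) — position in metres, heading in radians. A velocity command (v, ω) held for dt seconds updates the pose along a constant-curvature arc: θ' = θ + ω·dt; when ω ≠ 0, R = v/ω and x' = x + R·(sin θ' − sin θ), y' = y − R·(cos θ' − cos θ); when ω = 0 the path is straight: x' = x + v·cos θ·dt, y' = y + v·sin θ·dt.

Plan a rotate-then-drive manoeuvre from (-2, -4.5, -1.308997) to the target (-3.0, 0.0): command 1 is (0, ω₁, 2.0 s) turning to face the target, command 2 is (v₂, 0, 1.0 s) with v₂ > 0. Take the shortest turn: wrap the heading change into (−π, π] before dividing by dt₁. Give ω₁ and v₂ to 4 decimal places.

heading to target = atan2(0−-4.5, -3−-2) = 1.7895
Δθ = wrap(1.7895 − -1.3090) = 3.0985; ω₁ = Δθ/dt₁ = 1.5492
distance = √((-3−-2)² + (0−-4.5)²) = 4.6098; v₂ = distance/dt₂ = 4.6098

ω₁ = 1.5492, v₂ = 4.6098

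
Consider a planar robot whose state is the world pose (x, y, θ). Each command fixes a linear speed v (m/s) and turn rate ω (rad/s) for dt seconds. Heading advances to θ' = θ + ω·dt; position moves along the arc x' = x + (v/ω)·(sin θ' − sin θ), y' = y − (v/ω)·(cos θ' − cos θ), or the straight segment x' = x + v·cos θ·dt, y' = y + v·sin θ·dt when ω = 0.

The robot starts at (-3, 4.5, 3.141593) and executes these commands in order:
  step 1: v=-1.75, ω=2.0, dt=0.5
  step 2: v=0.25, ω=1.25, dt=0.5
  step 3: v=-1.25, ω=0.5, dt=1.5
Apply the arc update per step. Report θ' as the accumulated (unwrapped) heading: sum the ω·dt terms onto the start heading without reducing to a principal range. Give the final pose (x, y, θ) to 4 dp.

step 1: θ'=4.1416 (R=-0.8750) → pose (-2.2637, 4.9022, 4.1416)
step 2: θ'=4.7666 (R=0.2000) → pose (-2.2951, 4.7833, 4.7666)
step 3: θ'=5.5166 (R=-2.5000) → pose (-3.0572, 6.4486, 5.5166)

(-3.0572, 6.4486, 5.5166)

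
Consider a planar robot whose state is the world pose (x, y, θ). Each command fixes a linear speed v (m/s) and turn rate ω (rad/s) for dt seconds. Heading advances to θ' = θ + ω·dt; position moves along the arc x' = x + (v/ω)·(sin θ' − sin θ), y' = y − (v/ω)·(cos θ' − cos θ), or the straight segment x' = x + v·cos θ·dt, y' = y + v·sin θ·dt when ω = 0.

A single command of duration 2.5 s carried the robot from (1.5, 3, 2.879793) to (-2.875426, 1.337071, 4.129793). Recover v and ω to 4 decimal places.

Δθ = 4.129793 − 2.879793 = 1.250000
ω = Δθ/dt = 1.250000/2.5 = 0.5000
R = Δx/(sin θ' − sin θ) = 4.0000
v = R·ω = 4.0000·0.5000 = 2.0000

v = 2.0000, ω = 0.5000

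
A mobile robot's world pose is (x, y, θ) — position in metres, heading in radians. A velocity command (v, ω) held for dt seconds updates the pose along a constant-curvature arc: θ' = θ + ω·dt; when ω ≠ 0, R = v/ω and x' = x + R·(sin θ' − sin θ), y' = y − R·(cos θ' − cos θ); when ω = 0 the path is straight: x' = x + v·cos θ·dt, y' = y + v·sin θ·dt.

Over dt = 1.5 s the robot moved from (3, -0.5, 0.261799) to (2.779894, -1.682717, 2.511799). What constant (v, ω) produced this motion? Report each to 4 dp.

v = -1.0000, ω = 1.5000

Δθ = 2.511799 − 0.261799 = 2.250000
ω = Δθ/dt = 2.250000/1.5 = 1.5000
R = −Δy/(cos θ' − cos θ) = -0.6667
v = R·ω = -0.6667·1.5000 = -1.0000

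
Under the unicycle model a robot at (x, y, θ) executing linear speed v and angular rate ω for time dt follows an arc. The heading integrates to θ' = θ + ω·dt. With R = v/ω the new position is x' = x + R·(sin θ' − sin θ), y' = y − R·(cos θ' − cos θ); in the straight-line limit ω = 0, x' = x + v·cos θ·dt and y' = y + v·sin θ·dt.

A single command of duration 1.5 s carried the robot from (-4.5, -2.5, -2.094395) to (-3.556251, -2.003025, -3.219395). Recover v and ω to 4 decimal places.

v = -0.7500, ω = -0.7500

Δθ = -3.219395 − -2.094395 = -1.125000
ω = Δθ/dt = -1.125000/1.5 = -0.7500
R = Δx/(sin θ' − sin θ) = 1.0000
v = R·ω = 1.0000·-0.7500 = -0.7500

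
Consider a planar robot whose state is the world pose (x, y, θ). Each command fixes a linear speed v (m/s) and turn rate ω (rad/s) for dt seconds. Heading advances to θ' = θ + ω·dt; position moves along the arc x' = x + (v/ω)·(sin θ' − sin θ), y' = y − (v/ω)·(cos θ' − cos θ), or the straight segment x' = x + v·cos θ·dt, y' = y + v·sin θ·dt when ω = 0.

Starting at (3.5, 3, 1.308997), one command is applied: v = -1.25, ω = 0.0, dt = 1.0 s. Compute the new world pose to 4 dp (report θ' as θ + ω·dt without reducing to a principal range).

(3.1765, 1.7926, 1.3090)

θ' = 1.3090 + 0.0·1.0 = 1.3090
ω = 0 → straight: x' = 3.5 + -1.25·cos(1.3090)·1.0 = 3.1765
y' = 3 + -1.25·sin(1.3090)·1.0 = 1.7926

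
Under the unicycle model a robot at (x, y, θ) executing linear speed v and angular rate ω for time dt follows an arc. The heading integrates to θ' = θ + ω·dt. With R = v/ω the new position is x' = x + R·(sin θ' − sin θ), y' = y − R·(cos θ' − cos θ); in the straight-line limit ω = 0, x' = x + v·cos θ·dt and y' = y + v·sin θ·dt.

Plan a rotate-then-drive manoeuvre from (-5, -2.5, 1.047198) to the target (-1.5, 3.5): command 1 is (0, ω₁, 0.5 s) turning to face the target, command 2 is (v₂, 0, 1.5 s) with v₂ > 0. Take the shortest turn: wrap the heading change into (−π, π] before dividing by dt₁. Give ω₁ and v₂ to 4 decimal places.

ω₁ = -0.0090, v₂ = 4.6308

heading to target = atan2(3.5−-2.5, -1.5−-5) = 1.0427
Δθ = wrap(1.0427 − 1.0472) = -0.0045; ω₁ = Δθ/dt₁ = -0.0090
distance = √((-1.5−-5)² + (3.5−-2.5)²) = 6.9462; v₂ = distance/dt₂ = 4.6308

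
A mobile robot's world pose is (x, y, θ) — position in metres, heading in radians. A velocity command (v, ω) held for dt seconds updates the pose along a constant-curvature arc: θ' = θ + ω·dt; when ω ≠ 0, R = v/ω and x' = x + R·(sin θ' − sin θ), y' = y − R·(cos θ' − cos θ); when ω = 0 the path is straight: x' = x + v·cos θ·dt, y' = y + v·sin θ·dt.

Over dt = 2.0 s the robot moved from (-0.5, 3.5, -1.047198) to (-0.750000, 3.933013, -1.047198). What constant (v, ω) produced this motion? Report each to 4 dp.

v = -0.2500, ω = 0.0000

Δθ = -1.047198 − -1.047198 = 0.000000
ω = Δθ/dt = 0.000000/2.0 = 0.0000
ω = 0 → v = (Δx·cos θ + Δy·sin θ)/dt = -0.2500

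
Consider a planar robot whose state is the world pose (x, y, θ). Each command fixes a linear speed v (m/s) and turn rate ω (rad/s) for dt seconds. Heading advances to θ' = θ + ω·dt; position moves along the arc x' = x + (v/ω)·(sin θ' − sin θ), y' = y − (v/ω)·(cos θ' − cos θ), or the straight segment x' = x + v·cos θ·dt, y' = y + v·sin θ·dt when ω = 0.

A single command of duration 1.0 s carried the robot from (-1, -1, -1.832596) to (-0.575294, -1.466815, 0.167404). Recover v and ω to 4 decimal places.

Δθ = 0.167404 − -1.832596 = 2.000000
ω = Δθ/dt = 2.000000/1.0 = 2.0000
R = −Δy/(cos θ' − cos θ) = 0.3750
v = R·ω = 0.3750·2.0000 = 0.7500

v = 0.7500, ω = 2.0000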